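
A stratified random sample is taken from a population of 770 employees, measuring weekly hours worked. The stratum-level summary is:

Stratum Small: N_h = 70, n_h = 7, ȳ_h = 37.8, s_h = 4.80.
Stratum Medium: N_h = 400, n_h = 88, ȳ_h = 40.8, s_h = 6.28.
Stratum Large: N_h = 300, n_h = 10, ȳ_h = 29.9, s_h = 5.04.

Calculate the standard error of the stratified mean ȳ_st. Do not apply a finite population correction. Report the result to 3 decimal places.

V̂(ȳ_st) = Σ W_h² s_h²/n_h, with W_h = N_h/N and N = 770:
  stratum Small: (70/770)²·4.80²/7 = 0.0272019
  stratum Medium: (400/770)²·6.28²/88 = 0.120941
  stratum Large: (300/770)²·5.04²/10 = 0.385587
V̂(ȳ_st) = 0.53373
SE(ȳ_st) = √0.53373 = 0.730568

SE(ȳ_st) ≈ 0.731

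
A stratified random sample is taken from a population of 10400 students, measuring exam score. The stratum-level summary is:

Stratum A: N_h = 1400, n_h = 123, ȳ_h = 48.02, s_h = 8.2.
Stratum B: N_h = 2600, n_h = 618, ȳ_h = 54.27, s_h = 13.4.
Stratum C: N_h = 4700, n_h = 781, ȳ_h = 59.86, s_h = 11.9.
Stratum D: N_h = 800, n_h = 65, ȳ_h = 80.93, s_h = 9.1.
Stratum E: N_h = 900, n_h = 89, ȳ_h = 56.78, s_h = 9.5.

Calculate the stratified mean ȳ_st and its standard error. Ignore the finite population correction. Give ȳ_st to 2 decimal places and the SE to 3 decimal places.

ȳ_st ≈ 58.22, SE ≈ 0.283

ȳ_st = Σ W_h ȳ_h = (1400·48.02 + 2600·54.27 + 4700·59.86 + 800·80.93 + 900·56.78)/10400 = 58.22288
V̂(ȳ_st) = Σ W_h² s_h²/n_h, with W_h = N_h/N and N = 10400:
  stratum A: (1400/10400)²·8.2²/123 = 0.00990631
  stratum B: (2600/10400)²·13.4²/618 = 0.0181594
  stratum C: (4700/10400)²·11.9²/781 = 0.0370316
  stratum D: (800/10400)²·9.1²/65 = 0.00753846
  stratum E: (900/10400)²·9.5²/89 = 0.00759409
V̂(ȳ_st) = 0.0802298
SE(ȳ_st) = √0.0802298 = 0.283249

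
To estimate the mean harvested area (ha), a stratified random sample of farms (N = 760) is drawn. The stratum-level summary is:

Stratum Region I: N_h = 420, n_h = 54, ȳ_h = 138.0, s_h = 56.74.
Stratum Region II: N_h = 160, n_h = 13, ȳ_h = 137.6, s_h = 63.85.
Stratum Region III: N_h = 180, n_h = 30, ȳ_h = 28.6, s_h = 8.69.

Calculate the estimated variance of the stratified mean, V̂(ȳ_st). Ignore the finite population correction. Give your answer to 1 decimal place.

V̂(ȳ_st) ≈ 32.2

V̂(ȳ_st) = Σ W_h² s_h²/n_h, with W_h = N_h/N and N = 760:
  stratum Region I: (420/760)²·56.74²/54 = 18.2078
  stratum Region II: (160/760)²·63.85²/13 = 13.8992
  stratum Region III: (180/760)²·8.69²/30 = 0.1412
V̂(ȳ_st) = 32.2482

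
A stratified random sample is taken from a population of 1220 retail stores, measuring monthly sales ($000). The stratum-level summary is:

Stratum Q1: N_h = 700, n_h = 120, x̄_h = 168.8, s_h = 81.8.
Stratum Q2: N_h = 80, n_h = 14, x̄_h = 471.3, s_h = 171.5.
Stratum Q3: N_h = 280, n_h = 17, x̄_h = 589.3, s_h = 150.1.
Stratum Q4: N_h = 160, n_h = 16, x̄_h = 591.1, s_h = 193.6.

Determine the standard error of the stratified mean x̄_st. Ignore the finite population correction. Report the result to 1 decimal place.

SE(x̄_st) ≈ 11.7

V̂(x̄_st) = Σ W_h² s_h²/n_h, with W_h = N_h/N and N = 1220:
  stratum Q1: (700/1220)²·81.8²/120 = 18.357
  stratum Q2: (80/1220)²·171.5²/14 = 9.03359
  stratum Q3: (280/1220)²·150.1²/17 = 69.8086
  stratum Q4: (160/1220)²·193.6²/16 = 40.2913
V̂(x̄_st) = 137.49
SE(x̄_st) = √137.49 = 11.7256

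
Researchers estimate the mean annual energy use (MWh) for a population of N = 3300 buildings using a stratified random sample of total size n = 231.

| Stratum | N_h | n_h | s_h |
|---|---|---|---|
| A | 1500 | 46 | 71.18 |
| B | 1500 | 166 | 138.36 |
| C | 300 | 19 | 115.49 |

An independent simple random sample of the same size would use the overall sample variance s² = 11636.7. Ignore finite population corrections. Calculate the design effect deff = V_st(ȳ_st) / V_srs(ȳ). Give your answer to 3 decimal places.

V̂(ȳ_st) = Σ W_h² s_h²/n_h, with W_h = N_h/N and N = 3300:
  stratum A: (1500/3300)²·71.18²/46 = 22.7569
  stratum B: (1500/3300)²·138.36²/166 = 23.8269
  stratum C: (300/3300)²·115.49²/19 = 5.80163
V_st = 52.3854
V_srs = s²/n = 11636.7/231 = 50.3753
deff = V_st / V_srs = 52.3854/50.3753 = 1.0399

deff ≈ 1.040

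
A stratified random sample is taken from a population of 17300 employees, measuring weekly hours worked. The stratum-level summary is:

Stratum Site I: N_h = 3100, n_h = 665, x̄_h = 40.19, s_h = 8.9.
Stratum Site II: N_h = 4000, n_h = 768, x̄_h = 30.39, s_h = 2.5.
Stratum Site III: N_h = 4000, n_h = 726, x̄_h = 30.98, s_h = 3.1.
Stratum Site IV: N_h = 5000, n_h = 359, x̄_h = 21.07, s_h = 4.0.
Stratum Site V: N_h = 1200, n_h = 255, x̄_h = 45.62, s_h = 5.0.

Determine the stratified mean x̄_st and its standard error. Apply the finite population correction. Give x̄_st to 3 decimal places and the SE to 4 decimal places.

x̄_st ≈ 30.645, SE ≈ 0.0881

x̄_st = Σ W_h x̄_h = (3100·40.19 + 4000·30.39 + 4000·30.98 + 5000·21.07 + 1200·45.62)/17300 = 30.64526
V̂(x̄_st) = Σ W_h² (1 − n_h/N_h) s_h²/n_h, with W_h = N_h/N and N = 17300:
  stratum Site I: (3100/17300)²·(1 − 665/3100)·8.9²/665 = 0.00300419
  stratum Site II: (4000/17300)²·(1 − 768/4000)·2.5²/768 = 0.000351526
  stratum Site III: (4000/17300)²·(1 − 726/4000)·3.1²/726 = 0.000579206
  stratum Site IV: (5000/17300)²·(1 − 359/5000)·4.0²/359 = 0.00345553
  stratum Site V: (1200/17300)²·(1 − 255/1200)·5.0²/255 = 0.000371467
V̂(x̄_st) = 0.00776192
SE(x̄_st) = √0.00776192 = 0.0881017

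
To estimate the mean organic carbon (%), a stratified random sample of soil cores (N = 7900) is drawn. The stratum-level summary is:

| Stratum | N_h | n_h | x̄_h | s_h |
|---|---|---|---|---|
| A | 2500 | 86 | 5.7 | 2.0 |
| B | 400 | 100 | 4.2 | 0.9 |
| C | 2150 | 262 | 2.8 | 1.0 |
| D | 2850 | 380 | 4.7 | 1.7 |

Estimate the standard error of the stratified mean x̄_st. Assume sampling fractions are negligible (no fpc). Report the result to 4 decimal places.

V̂(x̄_st) = Σ W_h² s_h²/n_h, with W_h = N_h/N and N = 7900:
  stratum A: (2500/7900)²·2.0²/86 = 0.00465787
  stratum B: (400/7900)²·0.9²/100 = 2.07659e-05
  stratum C: (2150/7900)²·1.0²/262 = 0.000282697
  stratum D: (2850/7900)²·1.7²/380 = 0.000989805
V̂(x̄_st) = 0.00595114
SE(x̄_st) = √0.00595114 = 0.0771436

SE(x̄_st) ≈ 0.0771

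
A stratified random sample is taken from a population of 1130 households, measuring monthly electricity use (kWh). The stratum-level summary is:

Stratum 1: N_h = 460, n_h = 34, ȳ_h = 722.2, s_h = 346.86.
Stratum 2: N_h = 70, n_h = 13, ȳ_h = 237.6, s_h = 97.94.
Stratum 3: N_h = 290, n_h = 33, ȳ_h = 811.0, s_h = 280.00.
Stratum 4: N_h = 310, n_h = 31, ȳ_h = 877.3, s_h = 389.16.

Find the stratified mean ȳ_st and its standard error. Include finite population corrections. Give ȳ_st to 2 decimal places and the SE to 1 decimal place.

ȳ_st ≈ 757.52, SE ≈ 31.9

ȳ_st = Σ W_h ȳ_h = (460·722.2 + 70·237.6 + 290·811.0 + 310·877.3)/1130 = 757.51947
V̂(ȳ_st) = Σ W_h² (1 − n_h/N_h) s_h²/n_h, with W_h = N_h/N and N = 1130:
  stratum 1: (460/1130)²·(1 − 34/460)·346.86²/34 = 543.05
  stratum 2: (70/1130)²·(1 − 13/70)·97.94²/13 = 2.30565
  stratum 3: (290/1130)²·(1 − 33/290)·280.00²/33 = 138.668
  stratum 4: (310/1130)²·(1 − 31/310)·389.16²/31 = 330.905
V̂(ȳ_st) = 1014.93
SE(ȳ_st) = √1014.93 = 31.858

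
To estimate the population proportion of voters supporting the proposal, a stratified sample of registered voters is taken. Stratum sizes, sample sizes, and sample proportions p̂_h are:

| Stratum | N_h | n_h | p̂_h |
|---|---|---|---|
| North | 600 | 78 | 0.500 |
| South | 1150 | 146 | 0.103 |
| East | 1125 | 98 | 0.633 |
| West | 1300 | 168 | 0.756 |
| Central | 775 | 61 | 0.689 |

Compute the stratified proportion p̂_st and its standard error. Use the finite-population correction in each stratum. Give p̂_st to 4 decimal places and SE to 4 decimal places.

N = 4950; stratum weights W_h = N_h/N.
p̂_st = Σ W_h p̂_h = (600·0.500 + 1150·0.103 + 1125·0.633 + 1300·0.756 + 775·0.689)/4950 = 0.53482
V̂(p̂_st) = Σ W_h² (1 − n_h/N_h) p̂_h(1−p̂_h)/(n_h−1):
  stratum North: (600/4950)²·(1 − 78/600)·0.500·0.500/77 = 4.15012e-05
  stratum South: (1150/4950)²·(1 − 146/1150)·0.103·0.897/145 = 3.0025e-05
  stratum East: (1125/4950)²·(1 − 98/1125)·0.633·0.367/97 = 0.00011293
  stratum West: (1300/4950)²·(1 − 168/1300)·0.756·0.244/167 = 6.63399e-05
  stratum Central: (775/4950)²·(1 − 61/775)·0.689·0.311/60 = 8.06525e-05
V̂(p̂_st) = 0.000331449; SE = √V̂ = 0.0182057

p̂_st ≈ 0.5348, SE ≈ 0.0182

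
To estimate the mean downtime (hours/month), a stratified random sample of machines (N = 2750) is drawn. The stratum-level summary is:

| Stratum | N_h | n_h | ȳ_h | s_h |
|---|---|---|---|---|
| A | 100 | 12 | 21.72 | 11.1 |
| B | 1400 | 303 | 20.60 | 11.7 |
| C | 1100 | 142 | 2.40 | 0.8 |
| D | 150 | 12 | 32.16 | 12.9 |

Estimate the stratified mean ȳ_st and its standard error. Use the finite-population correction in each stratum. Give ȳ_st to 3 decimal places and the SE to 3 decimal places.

ȳ_st ≈ 13.991, SE ≈ 0.377

ȳ_st = Σ W_h ȳ_h = (100·21.72 + 1400·20.60 + 1100·2.40 + 150·32.16)/2750 = 13.99127
V̂(ȳ_st) = Σ W_h² (1 − n_h/N_h) s_h²/n_h, with W_h = N_h/N and N = 2750:
  stratum A: (100/2750)²·(1 − 12/100)·11.1²/12 = 0.0119476
  stratum B: (1400/2750)²·(1 − 303/1400)·11.7²/303 = 0.0917484
  stratum C: (1100/2750)²·(1 − 142/1100)·0.8²/142 = 0.000628036
  stratum D: (150/2750)²·(1 − 12/150)·12.9²/12 = 0.037958
V̂(ȳ_st) = 0.142282
SE(ȳ_st) = √0.142282 = 0.377203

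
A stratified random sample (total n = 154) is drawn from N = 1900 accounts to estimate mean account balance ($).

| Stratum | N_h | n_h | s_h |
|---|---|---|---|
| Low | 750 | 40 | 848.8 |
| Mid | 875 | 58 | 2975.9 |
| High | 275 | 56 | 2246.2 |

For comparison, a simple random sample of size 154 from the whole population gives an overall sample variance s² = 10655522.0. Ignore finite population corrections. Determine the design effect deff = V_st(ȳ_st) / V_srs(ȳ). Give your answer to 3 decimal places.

V̂(ȳ_st) = Σ W_h² s_h²/n_h, with W_h = N_h/N and N = 1900:
  stratum Low: (750/1900)²·848.8²/40 = 2806.51
  stratum Mid: (875/1900)²·2975.9²/58 = 32383
  stratum High: (275/1900)²·2246.2²/56 = 1887.41
V_st = 37077
V_srs = s²/n = 10655522.0/154 = 69191.7
deff = V_st / V_srs = 37077/69191.7 = 0.5359

deff ≈ 0.536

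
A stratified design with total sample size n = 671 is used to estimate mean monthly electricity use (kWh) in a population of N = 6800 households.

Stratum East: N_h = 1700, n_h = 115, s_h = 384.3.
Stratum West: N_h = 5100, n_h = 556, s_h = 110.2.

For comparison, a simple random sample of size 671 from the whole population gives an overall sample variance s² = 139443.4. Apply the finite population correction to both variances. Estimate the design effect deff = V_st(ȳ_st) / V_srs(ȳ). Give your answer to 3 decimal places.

V̂(ȳ_st) = Σ W_h² (1 − n_h/N_h) s_h²/n_h, with W_h = N_h/N and N = 6800:
  stratum East: (1700/6800)²·(1 − 115/1700)·384.3²/115 = 74.8347
  stratum West: (5100/6800)²·(1 − 556/5100)·110.2²/556 = 10.9466
V_st = 85.7813
V_srs = (1 − 671/6800)·139443.4/671 = 187.308
deff = V_st / V_srs = 85.7813/187.308 = 0.4580

deff ≈ 0.458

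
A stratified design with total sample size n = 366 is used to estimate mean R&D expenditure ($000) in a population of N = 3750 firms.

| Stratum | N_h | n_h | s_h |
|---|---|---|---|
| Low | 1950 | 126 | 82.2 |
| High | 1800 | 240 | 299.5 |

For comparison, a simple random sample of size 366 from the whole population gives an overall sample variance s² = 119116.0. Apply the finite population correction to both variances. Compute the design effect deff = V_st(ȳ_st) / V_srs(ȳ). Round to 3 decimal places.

deff ≈ 0.300

V̂(ȳ_st) = Σ W_h² (1 − n_h/N_h) s_h²/n_h, with W_h = N_h/N and N = 3750:
  stratum Low: (1950/3750)²·(1 − 126/1950)·82.2²/126 = 13.5634
  stratum High: (1800/3750)²·(1 − 240/1800)·299.5²/240 = 74.6306
V_st = 88.1941
V_srs = (1 − 366/3750)·119116.0/366 = 293.689
deff = V_st / V_srs = 88.1941/293.689 = 0.3003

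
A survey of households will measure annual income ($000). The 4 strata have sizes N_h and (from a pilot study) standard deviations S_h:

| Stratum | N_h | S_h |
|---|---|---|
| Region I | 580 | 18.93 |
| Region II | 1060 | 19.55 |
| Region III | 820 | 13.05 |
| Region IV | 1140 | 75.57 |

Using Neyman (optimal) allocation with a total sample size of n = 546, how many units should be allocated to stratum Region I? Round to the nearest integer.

47

Neyman allocation: n_h = n · N_h S_h / Σ N_i S_i, with n = 546.
  stratum Region I: N_h·S_h = 580·18.93 = 10979.40
  stratum Region II: N_h·S_h = 1060·19.55 = 20723.00
  stratum Region III: N_h·S_h = 820·13.05 = 10701.00
  stratum Region IV: N_h·S_h = 1140·75.57 = 86149.80
Σ N_h S_h = 128553.20
n for stratum Region I = 546·10979.40/128553.20 = 46.632 → 47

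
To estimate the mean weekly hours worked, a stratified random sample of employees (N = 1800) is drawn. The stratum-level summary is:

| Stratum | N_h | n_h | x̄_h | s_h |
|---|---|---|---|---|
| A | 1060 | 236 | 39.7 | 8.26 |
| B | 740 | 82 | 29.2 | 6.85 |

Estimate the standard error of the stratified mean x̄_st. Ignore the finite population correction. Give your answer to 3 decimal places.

SE(x̄_st) ≈ 0.444

V̂(x̄_st) = Σ W_h² s_h²/n_h, with W_h = N_h/N and N = 1800:
  stratum A: (1060/1800)²·8.26²/236 = 0.100257
  stratum B: (740/1800)²·6.85²/82 = 0.0967132
V̂(x̄_st) = 0.19697
SE(x̄_st) = √0.19697 = 0.443813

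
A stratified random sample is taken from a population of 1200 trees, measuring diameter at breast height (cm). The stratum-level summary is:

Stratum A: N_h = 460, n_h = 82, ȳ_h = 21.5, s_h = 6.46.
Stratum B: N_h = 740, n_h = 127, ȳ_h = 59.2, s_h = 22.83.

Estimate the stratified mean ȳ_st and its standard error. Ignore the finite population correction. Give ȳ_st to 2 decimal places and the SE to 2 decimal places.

ȳ_st = Σ W_h ȳ_h = (460·21.5 + 740·59.2)/1200 = 44.74833
V̂(ȳ_st) = Σ W_h² s_h²/n_h, with W_h = N_h/N and N = 1200:
  stratum A: (460/1200)²·6.46²/82 = 0.0747833
  stratum B: (740/1200)²·22.83²/127 = 1.56066
V̂(ȳ_st) = 1.63545
SE(ȳ_st) = √1.63545 = 1.27885

ȳ_st ≈ 44.75, SE ≈ 1.28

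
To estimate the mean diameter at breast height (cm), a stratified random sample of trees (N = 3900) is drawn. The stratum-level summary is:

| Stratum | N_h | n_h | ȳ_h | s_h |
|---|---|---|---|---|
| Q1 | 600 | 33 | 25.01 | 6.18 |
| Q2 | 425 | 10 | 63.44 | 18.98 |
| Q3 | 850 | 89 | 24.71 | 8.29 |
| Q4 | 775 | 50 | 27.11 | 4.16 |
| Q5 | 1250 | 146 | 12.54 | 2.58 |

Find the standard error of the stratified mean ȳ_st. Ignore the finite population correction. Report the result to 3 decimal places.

SE(ȳ_st) ≈ 0.714

V̂(ȳ_st) = Σ W_h² s_h²/n_h, with W_h = N_h/N and N = 3900:
  stratum Q1: (600/3900)²·6.18²/33 = 0.0273928
  stratum Q2: (425/3900)²·18.98²/10 = 0.4278
  stratum Q3: (850/3900)²·8.29²/89 = 0.0366799
  stratum Q4: (775/3900)²·4.16²/50 = 0.0136676
  stratum Q5: (1250/3900)²·2.58²/146 = 0.00468357
V̂(ȳ_st) = 0.510224
SE(ȳ_st) = √0.510224 = 0.7143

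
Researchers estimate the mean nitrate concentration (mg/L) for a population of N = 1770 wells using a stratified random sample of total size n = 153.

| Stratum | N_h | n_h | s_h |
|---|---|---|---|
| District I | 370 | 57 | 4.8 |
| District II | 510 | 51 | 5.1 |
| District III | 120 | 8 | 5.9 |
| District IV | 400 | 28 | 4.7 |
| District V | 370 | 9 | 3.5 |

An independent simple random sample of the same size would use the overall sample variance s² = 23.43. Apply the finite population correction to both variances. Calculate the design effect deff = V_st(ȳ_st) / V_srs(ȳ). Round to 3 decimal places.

V̂(ȳ_st) = Σ W_h² (1 − n_h/N_h) s_h²/n_h, with W_h = N_h/N and N = 1770:
  stratum District I: (370/1770)²·(1 − 57/370)·4.8²/57 = 0.0149419
  stratum District II: (510/1770)²·(1 − 51/510)·5.1²/51 = 0.0381072
  stratum District III: (120/1770)²·(1 − 8/120)·5.9²/8 = 0.0186667
  stratum District IV: (400/1770)²·(1 − 28/400)·4.7²/28 = 0.0374709
  stratum District V: (370/1770)²·(1 − 9/370)·3.5²/9 = 0.0580305
V_st = 0.167217
V_srs = (1 − 153/1770)·23.43/153 = 0.1399
deff = V_st / V_srs = 0.167217/0.1399 = 1.1953

deff ≈ 1.195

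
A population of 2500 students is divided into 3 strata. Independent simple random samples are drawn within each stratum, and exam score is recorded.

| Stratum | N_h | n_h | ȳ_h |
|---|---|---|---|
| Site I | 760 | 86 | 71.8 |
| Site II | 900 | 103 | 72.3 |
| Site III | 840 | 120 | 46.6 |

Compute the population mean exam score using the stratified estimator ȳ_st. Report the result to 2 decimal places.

N = Σ N_h = 2500. Stratum weights W_h = N_h/N.
ȳ_st = (760·71.8 + 900·72.3 + 840·46.6) / 2500 = 63.5128

ȳ_st ≈ 63.51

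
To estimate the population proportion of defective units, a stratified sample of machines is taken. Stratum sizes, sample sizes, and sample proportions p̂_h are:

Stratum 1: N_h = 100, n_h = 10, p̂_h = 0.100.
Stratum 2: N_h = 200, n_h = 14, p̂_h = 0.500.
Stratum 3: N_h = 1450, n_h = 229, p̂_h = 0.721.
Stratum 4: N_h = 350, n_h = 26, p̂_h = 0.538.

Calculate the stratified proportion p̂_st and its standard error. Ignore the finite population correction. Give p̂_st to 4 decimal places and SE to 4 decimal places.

N = 2100; stratum weights W_h = N_h/N.
p̂_st = Σ W_h p̂_h = (100·0.100 + 200·0.500 + 1450·0.721 + 350·0.538)/2100 = 0.63988
V̂(p̂_st) = Σ W_h² p̂_h(1−p̂_h)/(n_h−1):
  stratum 1: (100/2100)²·0.100·0.900/9 = 2.26757e-05
  stratum 2: (200/2100)²·0.500·0.500/13 = 0.000174429
  stratum 3: (1450/2100)²·0.721·0.279/228 = 0.000420632
  stratum 4: (350/2100)²·0.538·0.462/25 = 0.000276173
V̂(p̂_st) = 0.00089391; SE = √V̂ = 0.0298983

p̂_st ≈ 0.6399, SE ≈ 0.0299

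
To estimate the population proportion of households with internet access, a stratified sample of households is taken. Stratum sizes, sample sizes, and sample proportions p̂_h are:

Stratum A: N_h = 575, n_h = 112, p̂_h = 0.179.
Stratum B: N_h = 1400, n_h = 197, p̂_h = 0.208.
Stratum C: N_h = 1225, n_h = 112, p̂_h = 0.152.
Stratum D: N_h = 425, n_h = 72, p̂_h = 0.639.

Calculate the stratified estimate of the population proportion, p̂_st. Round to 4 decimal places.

p̂_st ≈ 0.2350

N = 3625; stratum weights W_h = N_h/N.
p̂_st = Σ W_h p̂_h = (575·0.179 + 1400·0.208 + 1225·0.152 + 425·0.639)/3625 = 0.23501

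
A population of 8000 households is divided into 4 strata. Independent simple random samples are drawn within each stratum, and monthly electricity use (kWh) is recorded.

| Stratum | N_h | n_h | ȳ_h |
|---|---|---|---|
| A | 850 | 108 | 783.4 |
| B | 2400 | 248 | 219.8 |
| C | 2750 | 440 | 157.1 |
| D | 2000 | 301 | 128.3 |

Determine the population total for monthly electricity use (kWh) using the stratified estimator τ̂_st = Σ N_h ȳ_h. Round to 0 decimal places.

τ̂_st ≈ 1882035

τ̂_st = Σ N_h ȳ_h = 850·783.4 + 2400·219.8 + 2750·157.1 + 2000·128.3 = 1882035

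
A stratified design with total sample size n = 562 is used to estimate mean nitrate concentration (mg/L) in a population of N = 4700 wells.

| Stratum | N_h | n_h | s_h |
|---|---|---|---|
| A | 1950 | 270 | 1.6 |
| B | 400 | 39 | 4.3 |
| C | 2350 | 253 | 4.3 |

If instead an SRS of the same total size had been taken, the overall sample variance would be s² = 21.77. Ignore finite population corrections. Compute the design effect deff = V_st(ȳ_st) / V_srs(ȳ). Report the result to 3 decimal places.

V̂(ȳ_st) = Σ W_h² s_h²/n_h, with W_h = N_h/N and N = 4700:
  stratum A: (1950/4700)²·1.6²/270 = 0.00163211
  stratum B: (400/4700)²·4.3²/39 = 0.00343397
  stratum C: (2350/4700)²·4.3²/253 = 0.0182708
V_st = 0.0233368
V_srs = s²/n = 21.77/562 = 0.0387367
deff = V_st / V_srs = 0.0233368/0.0387367 = 0.6024

deff ≈ 0.602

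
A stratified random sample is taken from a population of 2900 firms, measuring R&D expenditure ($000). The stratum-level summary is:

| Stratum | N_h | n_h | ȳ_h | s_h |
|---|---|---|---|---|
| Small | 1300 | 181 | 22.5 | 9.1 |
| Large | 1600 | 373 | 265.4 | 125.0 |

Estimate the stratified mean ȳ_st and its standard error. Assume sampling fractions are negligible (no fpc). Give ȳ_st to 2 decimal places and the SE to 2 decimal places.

ȳ_st = Σ W_h ȳ_h = (1300·22.5 + 1600·265.4)/2900 = 156.51379
V̂(ȳ_st) = Σ W_h² s_h²/n_h, with W_h = N_h/N and N = 2900:
  stratum Small: (1300/2900)²·9.1²/181 = 0.091938
  stratum Large: (1600/2900)²·125.0²/373 = 12.7513
V̂(ȳ_st) = 12.8433
SE(ȳ_st) = √12.8433 = 3.58375

ȳ_st ≈ 156.51, SE ≈ 3.58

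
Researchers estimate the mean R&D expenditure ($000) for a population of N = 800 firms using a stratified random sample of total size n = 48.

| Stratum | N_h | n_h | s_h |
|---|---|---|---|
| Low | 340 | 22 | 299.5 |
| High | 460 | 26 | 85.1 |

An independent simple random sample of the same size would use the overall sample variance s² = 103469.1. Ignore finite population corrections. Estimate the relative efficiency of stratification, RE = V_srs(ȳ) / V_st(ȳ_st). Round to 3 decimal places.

V̂(ȳ_st) = Σ W_h² s_h²/n_h, with W_h = N_h/N and N = 800:
  stratum Low: (340/800)²·299.5²/22 = 736.459
  stratum High: (460/800)²·85.1²/26 = 92.0919
V_st = 828.551
V_srs = s²/n = 103469.1/48 = 2155.61
Relative efficiency = V_srs / V_st = 2155.61/828.551 = 2.6017

RE ≈ 2.602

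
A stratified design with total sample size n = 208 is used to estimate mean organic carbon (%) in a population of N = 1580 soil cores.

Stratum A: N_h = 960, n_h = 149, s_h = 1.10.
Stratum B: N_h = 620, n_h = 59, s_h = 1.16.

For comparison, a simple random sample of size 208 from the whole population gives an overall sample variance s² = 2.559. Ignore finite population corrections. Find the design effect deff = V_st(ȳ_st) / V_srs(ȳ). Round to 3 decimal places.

deff ≈ 0.529

V̂(ȳ_st) = Σ W_h² s_h²/n_h, with W_h = N_h/N and N = 1580:
  stratum A: (960/1580)²·1.10²/149 = 0.00299797
  stratum B: (620/1580)²·1.16²/59 = 0.00351183
V_st = 0.0065098
V_srs = s²/n = 2.559/208 = 0.0123029
deff = V_st / V_srs = 0.0065098/0.0123029 = 0.5291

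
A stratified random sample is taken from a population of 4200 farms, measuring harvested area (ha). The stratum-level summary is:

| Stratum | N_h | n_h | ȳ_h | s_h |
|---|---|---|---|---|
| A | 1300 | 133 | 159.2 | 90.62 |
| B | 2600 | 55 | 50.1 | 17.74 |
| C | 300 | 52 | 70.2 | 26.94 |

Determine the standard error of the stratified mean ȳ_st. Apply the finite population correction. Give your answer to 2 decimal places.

V̂(ȳ_st) = Σ W_h² (1 − n_h/N_h) s_h²/n_h, with W_h = N_h/N and N = 4200:
  stratum A: (1300/4200)²·(1 − 133/1300)·90.62²/133 = 5.31021
  stratum B: (2600/4200)²·(1 − 55/2600)·17.74²/55 = 2.14638
  stratum C: (300/4200)²·(1 − 52/300)·26.94²/52 = 0.0588662
V̂(ȳ_st) = 7.51546
SE(ȳ_st) = √7.51546 = 2.74143

SE(ȳ_st) ≈ 2.74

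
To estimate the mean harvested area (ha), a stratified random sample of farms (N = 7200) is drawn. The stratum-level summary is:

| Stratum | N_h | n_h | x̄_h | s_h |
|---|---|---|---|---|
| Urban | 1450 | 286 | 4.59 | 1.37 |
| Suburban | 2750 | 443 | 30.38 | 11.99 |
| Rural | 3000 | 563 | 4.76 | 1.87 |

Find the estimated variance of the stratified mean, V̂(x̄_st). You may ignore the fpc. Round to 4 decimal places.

V̂(x̄_st) ≈ 0.0487

V̂(x̄_st) = Σ W_h² s_h²/n_h, with W_h = N_h/N and N = 7200:
  stratum Urban: (1450/7200)²·1.37²/286 = 0.000266162
  stratum Suburban: (2750/7200)²·11.99²/443 = 0.0473407
  stratum Rural: (3000/7200)²·1.87²/563 = 0.00107833
V̂(x̄_st) = 0.0486852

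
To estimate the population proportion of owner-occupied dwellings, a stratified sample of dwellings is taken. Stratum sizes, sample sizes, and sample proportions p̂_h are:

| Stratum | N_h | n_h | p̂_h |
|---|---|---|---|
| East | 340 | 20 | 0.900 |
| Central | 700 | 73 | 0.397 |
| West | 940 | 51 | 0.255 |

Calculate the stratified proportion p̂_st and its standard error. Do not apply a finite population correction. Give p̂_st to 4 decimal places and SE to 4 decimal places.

p̂_st ≈ 0.4160, SE ≈ 0.0376

N = 1980; stratum weights W_h = N_h/N.
p̂_st = Σ W_h p̂_h = (340·0.900 + 700·0.397 + 940·0.255)/1980 = 0.41596
V̂(p̂_st) = Σ W_h² p̂_h(1−p̂_h)/(n_h−1):
  stratum East: (340/1980)²·0.900·0.100/19 = 0.000139674
  stratum Central: (700/1980)²·0.397·0.603/72 = 0.000415567
  stratum West: (940/1980)²·0.255·0.745/50 = 0.000856351
V̂(p̂_st) = 0.00141159; SE = √V̂ = 0.0375712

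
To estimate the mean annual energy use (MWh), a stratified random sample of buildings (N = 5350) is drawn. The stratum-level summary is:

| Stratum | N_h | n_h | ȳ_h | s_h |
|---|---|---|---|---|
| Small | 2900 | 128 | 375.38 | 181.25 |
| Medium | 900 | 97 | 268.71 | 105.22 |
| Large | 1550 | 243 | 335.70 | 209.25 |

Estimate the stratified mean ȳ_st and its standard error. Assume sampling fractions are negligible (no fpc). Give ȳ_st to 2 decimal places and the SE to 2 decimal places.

ȳ_st ≈ 345.94, SE ≈ 9.68

ȳ_st = Σ W_h ȳ_h = (2900·375.38 + 900·268.71 + 1550·335.70)/5350 = 345.93944
V̂(ȳ_st) = Σ W_h² s_h²/n_h, with W_h = N_h/N and N = 5350:
  stratum Small: (2900/5350)²·181.25²/128 = 75.411
  stratum Medium: (900/5350)²·105.22²/97 = 3.23
  stratum Large: (1550/5350)²·209.25²/243 = 15.1245
V̂(ȳ_st) = 93.7654
SE(ȳ_st) = √93.7654 = 9.68326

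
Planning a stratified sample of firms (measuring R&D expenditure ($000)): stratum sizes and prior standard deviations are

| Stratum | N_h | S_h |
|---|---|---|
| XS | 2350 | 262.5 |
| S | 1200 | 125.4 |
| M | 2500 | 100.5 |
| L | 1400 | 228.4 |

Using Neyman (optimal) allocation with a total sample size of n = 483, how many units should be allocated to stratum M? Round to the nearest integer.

91

Neyman allocation: n_h = n · N_h S_h / Σ N_i S_i, with n = 483.
  stratum XS: N_h·S_h = 2350·262.5 = 616875.00
  stratum S: N_h·S_h = 1200·125.4 = 150480.00
  stratum M: N_h·S_h = 2500·100.5 = 251250.00
  stratum L: N_h·S_h = 1400·228.4 = 319760.00
Σ N_h S_h = 1338365.00
n for stratum M = 483·251250.00/1338365.00 = 90.673 → 91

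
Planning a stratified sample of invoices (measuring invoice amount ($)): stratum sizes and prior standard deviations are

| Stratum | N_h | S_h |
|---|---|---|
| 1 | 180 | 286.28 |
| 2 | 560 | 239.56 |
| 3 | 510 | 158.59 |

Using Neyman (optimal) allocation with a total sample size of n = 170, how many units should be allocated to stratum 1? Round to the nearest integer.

33

Neyman allocation: n_h = n · N_h S_h / Σ N_i S_i, with n = 170.
  stratum 1: N_h·S_h = 180·286.28 = 51530.40
  stratum 2: N_h·S_h = 560·239.56 = 134153.60
  stratum 3: N_h·S_h = 510·158.59 = 80880.90
Σ N_h S_h = 266564.90
n for stratum 1 = 170·51530.40/266564.90 = 32.863 → 33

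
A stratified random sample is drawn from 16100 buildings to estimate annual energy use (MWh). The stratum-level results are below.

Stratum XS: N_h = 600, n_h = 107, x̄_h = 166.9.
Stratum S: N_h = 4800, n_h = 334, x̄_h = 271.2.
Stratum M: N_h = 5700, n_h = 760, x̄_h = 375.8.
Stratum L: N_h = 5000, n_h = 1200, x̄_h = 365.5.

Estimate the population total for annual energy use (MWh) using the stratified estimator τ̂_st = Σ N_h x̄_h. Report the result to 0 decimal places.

τ̂_st = Σ N_h x̄_h = 600·166.9 + 4800·271.2 + 5700·375.8 + 5000·365.5 = 5371460

τ̂_st ≈ 5371460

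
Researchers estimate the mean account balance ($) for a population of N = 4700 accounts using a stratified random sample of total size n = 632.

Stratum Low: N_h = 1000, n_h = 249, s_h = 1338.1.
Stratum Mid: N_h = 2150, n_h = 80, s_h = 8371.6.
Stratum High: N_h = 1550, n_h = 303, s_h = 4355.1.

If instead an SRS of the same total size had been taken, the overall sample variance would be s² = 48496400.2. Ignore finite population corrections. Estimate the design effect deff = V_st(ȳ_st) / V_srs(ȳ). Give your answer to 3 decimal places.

V̂(ȳ_st) = Σ W_h² s_h²/n_h, with W_h = N_h/N and N = 4700:
  stratum Low: (1000/4700)²·1338.1²/249 = 325.523
  stratum Mid: (2150/4700)²·8371.6²/80 = 183319
  stratum High: (1550/4700)²·4355.1²/303 = 6808.03
V_st = 190453
V_srs = s²/n = 48496400.2/632 = 76734.8
deff = V_st / V_srs = 190453/76734.8 = 2.4820

deff ≈ 2.482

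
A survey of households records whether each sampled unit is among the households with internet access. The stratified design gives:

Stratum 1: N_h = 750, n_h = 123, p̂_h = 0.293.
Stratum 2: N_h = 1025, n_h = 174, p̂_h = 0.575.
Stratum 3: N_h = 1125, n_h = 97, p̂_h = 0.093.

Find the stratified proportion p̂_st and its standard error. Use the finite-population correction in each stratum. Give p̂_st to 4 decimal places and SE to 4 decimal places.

p̂_st ≈ 0.3151, SE ≈ 0.0190

N = 2900; stratum weights W_h = N_h/N.
p̂_st = Σ W_h p̂_h = (750·0.293 + 1025·0.575 + 1125·0.093)/2900 = 0.31509
V̂(p̂_st) = Σ W_h² (1 − n_h/N_h) p̂_h(1−p̂_h)/(n_h−1):
  stratum 1: (750/2900)²·(1 − 123/750)·0.293·0.707/122 = 9.49424e-05
  stratum 2: (1025/2900)²·(1 − 174/1025)·0.575·0.425/173 = 0.00014651
  stratum 3: (1125/2900)²·(1 − 97/1125)·0.093·0.907/96 = 0.000120828
V̂(p̂_st) = 0.000362281; SE = √V̂ = 0.0190337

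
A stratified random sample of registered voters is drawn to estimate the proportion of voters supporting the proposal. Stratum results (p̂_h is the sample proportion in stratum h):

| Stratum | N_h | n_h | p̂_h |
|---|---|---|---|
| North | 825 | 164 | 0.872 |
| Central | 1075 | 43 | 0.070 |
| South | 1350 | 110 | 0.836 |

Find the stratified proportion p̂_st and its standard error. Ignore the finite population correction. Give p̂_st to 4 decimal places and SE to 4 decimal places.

p̂_st ≈ 0.5918, SE ≈ 0.0208

N = 3250; stratum weights W_h = N_h/N.
p̂_st = Σ W_h p̂_h = (825·0.872 + 1075·0.070 + 1350·0.836)/3250 = 0.59177
V̂(p̂_st) = Σ W_h² p̂_h(1−p̂_h)/(n_h−1):
  stratum North: (825/3250)²·0.872·0.128/163 = 4.41245e-05
  stratum Central: (1075/3250)²·0.070·0.930/42 = 0.000169583
  stratum South: (1350/3250)²·0.836·0.164/109 = 0.000217032
V̂(p̂_st) = 0.00043074; SE = √V̂ = 0.0207543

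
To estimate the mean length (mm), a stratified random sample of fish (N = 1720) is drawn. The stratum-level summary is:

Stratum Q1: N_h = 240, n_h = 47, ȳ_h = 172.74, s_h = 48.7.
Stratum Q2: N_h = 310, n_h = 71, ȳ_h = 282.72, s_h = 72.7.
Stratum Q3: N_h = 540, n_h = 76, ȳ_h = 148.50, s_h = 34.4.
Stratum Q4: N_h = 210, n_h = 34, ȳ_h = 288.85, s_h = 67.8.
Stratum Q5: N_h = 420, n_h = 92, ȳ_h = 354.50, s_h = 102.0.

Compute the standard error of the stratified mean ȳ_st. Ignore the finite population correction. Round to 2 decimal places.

V̂(ȳ_st) = Σ W_h² s_h²/n_h, with W_h = N_h/N and N = 1720:
  stratum Q1: (240/1720)²·48.7²/47 = 0.982484
  stratum Q2: (310/1720)²·72.7²/71 = 2.41812
  stratum Q3: (540/1720)²·34.4²/76 = 1.53474
  stratum Q4: (210/1720)²·67.8²/34 = 2.0154
  stratum Q5: (420/1720)²·102.0²/92 = 6.74302
V̂(ȳ_st) = 13.6938
SE(ȳ_st) = √13.6938 = 3.70051

SE(ȳ_st) ≈ 3.70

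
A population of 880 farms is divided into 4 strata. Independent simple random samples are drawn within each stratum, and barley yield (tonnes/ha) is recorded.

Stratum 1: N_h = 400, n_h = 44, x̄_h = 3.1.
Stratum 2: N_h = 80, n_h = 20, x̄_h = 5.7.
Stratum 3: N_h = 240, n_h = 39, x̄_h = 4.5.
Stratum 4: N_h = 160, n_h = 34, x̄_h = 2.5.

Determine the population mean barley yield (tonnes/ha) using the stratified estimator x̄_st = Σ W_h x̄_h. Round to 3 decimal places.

N = Σ N_h = 880. Stratum weights W_h = N_h/N.
x̄_st = (400·3.1 + 80·5.7 + 240·4.5 + 160·2.5) / 880 = 3.60909

x̄_st ≈ 3.609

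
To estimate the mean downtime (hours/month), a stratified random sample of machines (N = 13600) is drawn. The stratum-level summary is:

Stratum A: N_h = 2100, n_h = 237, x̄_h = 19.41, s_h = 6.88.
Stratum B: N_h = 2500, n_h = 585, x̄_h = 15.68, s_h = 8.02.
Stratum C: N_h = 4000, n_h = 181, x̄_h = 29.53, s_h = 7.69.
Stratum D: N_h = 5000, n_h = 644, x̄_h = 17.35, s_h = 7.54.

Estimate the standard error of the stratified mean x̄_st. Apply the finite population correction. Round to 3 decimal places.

SE(x̄_st) ≈ 0.211

V̂(x̄_st) = Σ W_h² (1 − n_h/N_h) s_h²/n_h, with W_h = N_h/N and N = 13600:
  stratum A: (2100/13600)²·(1 − 237/2100)·6.88²/237 = 0.00422457
  stratum B: (2500/13600)²·(1 − 585/2500)·8.02²/585 = 0.00284593
  stratum C: (4000/13600)²·(1 − 181/4000)·7.69²/181 = 0.026984
  stratum D: (5000/13600)²·(1 − 644/5000)·7.54²/644 = 0.0103953
V̂(x̄_st) = 0.0444498
SE(x̄_st) = √0.0444498 = 0.210831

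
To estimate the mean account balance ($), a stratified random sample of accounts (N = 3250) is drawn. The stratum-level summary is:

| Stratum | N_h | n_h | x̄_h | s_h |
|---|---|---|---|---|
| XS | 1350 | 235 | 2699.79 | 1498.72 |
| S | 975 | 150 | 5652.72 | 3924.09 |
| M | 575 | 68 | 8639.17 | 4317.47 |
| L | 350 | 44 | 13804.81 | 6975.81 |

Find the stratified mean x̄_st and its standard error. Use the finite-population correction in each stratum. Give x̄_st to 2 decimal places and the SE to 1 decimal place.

x̄_st = Σ W_h x̄_h = (1350·2699.79 + 975·5652.72 + 575·8639.17 + 350·13804.81)/3250 = 5832.40762
V̂(x̄_st) = Σ W_h² (1 − n_h/N_h) s_h²/n_h, with W_h = N_h/N and N = 3250:
  stratum XS: (1350/3250)²·(1 − 235/1350)·1498.72²/235 = 1362.12
  stratum S: (975/3250)²·(1 − 150/975)·3924.09²/150 = 7817.69
  stratum M: (575/3250)²·(1 − 68/575)·4317.47²/68 = 7565.87
  stratum L: (350/3250)²·(1 − 44/350)·6975.81²/44 = 11214
V̂(x̄_st) = 27959.6
SE(x̄_st) = √27959.6 = 167.211

x̄_st ≈ 5832.41, SE ≈ 167.2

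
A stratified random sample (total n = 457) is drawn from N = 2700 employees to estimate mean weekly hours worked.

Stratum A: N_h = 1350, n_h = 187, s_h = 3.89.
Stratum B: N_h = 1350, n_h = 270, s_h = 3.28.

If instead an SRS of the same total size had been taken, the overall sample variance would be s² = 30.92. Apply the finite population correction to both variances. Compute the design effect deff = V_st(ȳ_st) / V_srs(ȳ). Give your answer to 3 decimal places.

deff ≈ 0.452

V̂(ȳ_st) = Σ W_h² (1 − n_h/N_h) s_h²/n_h, with W_h = N_h/N and N = 2700:
  stratum A: (1350/2700)²·(1 − 187/1350)·3.89²/187 = 0.0174278
  stratum B: (1350/2700)²·(1 − 270/1350)·3.28²/270 = 0.00796919
V_st = 0.025397
V_srs = (1 − 457/2700)·30.92/457 = 0.0562068
deff = V_st / V_srs = 0.025397/0.0562068 = 0.4518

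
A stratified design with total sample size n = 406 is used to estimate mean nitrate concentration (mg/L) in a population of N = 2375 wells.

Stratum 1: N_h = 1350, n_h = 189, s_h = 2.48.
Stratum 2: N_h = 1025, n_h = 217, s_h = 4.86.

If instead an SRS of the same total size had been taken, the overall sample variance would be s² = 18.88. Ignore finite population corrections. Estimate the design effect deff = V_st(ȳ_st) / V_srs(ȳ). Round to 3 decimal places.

deff ≈ 0.662

V̂(ȳ_st) = Σ W_h² s_h²/n_h, with W_h = N_h/N and N = 2375:
  stratum 1: (1350/2375)²·2.48²/189 = 0.0105143
  stratum 2: (1025/2375)²·4.86²/217 = 0.0202737
V_st = 0.030788
V_srs = s²/n = 18.88/406 = 0.0465025
deff = V_st / V_srs = 0.030788/0.0465025 = 0.6621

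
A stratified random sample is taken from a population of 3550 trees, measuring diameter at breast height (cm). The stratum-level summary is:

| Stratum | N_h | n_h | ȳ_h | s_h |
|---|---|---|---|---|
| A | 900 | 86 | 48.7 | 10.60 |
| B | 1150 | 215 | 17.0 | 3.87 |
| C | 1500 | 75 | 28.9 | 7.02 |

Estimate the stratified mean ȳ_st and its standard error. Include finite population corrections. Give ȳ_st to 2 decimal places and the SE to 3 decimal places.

ȳ_st = Σ W_h ȳ_h = (900·48.7 + 1150·17.0 + 1500·28.9)/3550 = 30.06479
V̂(ȳ_st) = Σ W_h² (1 − n_h/N_h) s_h²/n_h, with W_h = N_h/N and N = 3550:
  stratum A: (900/3550)²·(1 − 86/900)·10.60²/86 = 0.0759492
  stratum B: (1150/3550)²·(1 − 215/1150)·3.87²/215 = 0.00594342
  stratum C: (1500/3550)²·(1 − 75/1500)·7.02²/75 = 0.111445
V̂(ȳ_st) = 0.193338
SE(ȳ_st) = √0.193338 = 0.439702

ȳ_st ≈ 30.06, SE ≈ 0.440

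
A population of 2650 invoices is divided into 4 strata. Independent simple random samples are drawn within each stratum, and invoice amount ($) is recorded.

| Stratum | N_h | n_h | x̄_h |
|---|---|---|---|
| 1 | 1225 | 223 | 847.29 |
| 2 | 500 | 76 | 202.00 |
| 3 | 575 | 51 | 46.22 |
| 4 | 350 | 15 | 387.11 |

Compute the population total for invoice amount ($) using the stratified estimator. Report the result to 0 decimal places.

τ̂_st = Σ N_h x̄_h = 1225·847.29 + 500·202.00 + 575·46.22 + 350·387.11 = 1300995

τ̂_st ≈ 1300995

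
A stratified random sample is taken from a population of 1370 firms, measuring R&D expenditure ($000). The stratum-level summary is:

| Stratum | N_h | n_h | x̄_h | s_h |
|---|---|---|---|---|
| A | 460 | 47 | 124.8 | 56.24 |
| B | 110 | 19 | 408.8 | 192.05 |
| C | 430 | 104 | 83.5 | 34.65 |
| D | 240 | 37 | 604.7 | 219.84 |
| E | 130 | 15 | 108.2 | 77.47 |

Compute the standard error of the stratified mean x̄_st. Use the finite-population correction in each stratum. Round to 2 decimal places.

V̂(x̄_st) = Σ W_h² (1 − n_h/N_h) s_h²/n_h, with W_h = N_h/N and N = 1370:
  stratum A: (460/1370)²·(1 − 47/460)·56.24²/47 = 6.81176
  stratum B: (110/1370)²·(1 − 19/110)·192.05²/19 = 10.353
  stratum C: (430/1370)²·(1 − 104/430)·34.65²/104 = 0.86222
  stratum D: (240/1370)²·(1 − 37/240)·219.84²/37 = 33.9061
  stratum E: (130/1370)²·(1 − 15/130)·77.47²/15 = 3.18695
V̂(x̄_st) = 55.1201
SE(x̄_st) = √55.1201 = 7.42429

SE(x̄_st) ≈ 7.42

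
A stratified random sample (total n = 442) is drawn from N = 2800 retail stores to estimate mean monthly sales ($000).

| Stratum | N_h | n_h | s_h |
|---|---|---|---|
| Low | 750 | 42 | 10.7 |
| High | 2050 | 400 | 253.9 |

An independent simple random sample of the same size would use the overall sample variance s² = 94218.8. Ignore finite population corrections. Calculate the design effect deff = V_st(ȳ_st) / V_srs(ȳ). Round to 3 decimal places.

V̂(ȳ_st) = Σ W_h² s_h²/n_h, with W_h = N_h/N and N = 2800:
  stratum Low: (750/2800)²·10.7²/42 = 0.19558
  stratum High: (2050/2800)²·253.9²/400 = 86.3887
V_st = 86.5843
V_srs = s²/n = 94218.8/442 = 213.165
deff = V_st / V_srs = 86.5843/213.165 = 0.4062

deff ≈ 0.406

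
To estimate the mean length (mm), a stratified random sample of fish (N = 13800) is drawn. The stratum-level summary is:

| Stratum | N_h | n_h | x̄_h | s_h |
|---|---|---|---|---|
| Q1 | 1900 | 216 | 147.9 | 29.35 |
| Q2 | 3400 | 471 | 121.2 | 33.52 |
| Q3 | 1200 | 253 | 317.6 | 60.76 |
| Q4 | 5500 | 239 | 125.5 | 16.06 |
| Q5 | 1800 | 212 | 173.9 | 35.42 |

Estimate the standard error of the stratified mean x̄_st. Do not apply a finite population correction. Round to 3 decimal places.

SE(x̄_st) ≈ 0.776

V̂(x̄_st) = Σ W_h² s_h²/n_h, with W_h = N_h/N and N = 13800:
  stratum Q1: (1900/13800)²·29.35²/216 = 0.0755982
  stratum Q2: (3400/13800)²·33.52²/471 = 0.144806
  stratum Q3: (1200/13800)²·60.76²/253 = 0.110337
  stratum Q4: (5500/13800)²·16.06²/239 = 0.17142
  stratum Q5: (1800/13800)²·35.42²/212 = 0.100681
V̂(x̄_st) = 0.602842
SE(x̄_st) = √0.602842 = 0.776429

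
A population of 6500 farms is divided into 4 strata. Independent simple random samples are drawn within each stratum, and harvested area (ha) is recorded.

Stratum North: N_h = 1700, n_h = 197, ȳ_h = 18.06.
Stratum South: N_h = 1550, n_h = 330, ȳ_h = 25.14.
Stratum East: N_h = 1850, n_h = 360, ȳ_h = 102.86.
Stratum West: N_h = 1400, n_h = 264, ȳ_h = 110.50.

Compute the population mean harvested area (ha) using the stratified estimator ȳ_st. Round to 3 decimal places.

N = Σ N_h = 6500. Stratum weights W_h = N_h/N.
ȳ_st = (1700·18.06 + 1550·25.14 + 1850·102.86 + 1400·110.50) / 6500 = 63.79385

ȳ_st ≈ 63.794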